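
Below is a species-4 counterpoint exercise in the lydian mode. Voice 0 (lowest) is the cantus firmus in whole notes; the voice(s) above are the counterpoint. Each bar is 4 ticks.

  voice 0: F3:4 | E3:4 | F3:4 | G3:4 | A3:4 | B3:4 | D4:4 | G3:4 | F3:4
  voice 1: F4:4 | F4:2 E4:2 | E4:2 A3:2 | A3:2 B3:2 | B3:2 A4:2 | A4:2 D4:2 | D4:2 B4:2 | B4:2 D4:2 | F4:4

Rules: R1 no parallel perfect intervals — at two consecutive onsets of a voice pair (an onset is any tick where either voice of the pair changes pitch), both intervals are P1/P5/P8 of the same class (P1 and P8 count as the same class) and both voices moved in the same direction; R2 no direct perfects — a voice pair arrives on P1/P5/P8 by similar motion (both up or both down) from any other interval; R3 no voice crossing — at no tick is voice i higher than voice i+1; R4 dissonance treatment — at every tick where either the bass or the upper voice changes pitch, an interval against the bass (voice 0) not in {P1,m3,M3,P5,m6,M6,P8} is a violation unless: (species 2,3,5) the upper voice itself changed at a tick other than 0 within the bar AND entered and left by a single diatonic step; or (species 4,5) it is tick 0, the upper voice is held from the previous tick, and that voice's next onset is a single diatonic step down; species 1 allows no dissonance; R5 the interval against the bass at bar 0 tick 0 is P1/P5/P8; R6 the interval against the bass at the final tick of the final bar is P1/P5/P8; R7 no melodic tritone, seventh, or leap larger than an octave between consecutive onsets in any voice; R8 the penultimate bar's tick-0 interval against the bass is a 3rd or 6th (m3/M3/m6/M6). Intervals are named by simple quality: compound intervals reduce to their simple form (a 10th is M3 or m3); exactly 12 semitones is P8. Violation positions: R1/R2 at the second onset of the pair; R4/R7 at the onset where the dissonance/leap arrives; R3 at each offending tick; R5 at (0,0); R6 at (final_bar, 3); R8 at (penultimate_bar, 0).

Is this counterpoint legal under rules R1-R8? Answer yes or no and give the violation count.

bar 0: v0=F3 v1=F4 (P8)
bar 1: v0=E3 v1=F4 (m2)
bar 2: v0=F3 v1=E4 (M7)
bar 3: v0=G3 v1=A3 (M2)
bar 4: v0=A3 v1=B3 (M2)
bar 5: v0=B3 v1=A4 (m7)
bar 6: v0=D4 v1=D4 (P1)
bar 7: v0=G3 v1=B4 (M3)
bar 8: v0=F3 v1=F4 (P8)
  R4 @ bar2.0: F3/E4 M7 untreated
  R4 @ bar3.0: G3/A3 M2 untreated
  R4 @ bar4.0: A3/B3 M2 untreated
  R7 @ bar4.2: B3->A4 leap 10st
  R4 @ bar5.0: B3/A4 m7 untreated

No (5 violations)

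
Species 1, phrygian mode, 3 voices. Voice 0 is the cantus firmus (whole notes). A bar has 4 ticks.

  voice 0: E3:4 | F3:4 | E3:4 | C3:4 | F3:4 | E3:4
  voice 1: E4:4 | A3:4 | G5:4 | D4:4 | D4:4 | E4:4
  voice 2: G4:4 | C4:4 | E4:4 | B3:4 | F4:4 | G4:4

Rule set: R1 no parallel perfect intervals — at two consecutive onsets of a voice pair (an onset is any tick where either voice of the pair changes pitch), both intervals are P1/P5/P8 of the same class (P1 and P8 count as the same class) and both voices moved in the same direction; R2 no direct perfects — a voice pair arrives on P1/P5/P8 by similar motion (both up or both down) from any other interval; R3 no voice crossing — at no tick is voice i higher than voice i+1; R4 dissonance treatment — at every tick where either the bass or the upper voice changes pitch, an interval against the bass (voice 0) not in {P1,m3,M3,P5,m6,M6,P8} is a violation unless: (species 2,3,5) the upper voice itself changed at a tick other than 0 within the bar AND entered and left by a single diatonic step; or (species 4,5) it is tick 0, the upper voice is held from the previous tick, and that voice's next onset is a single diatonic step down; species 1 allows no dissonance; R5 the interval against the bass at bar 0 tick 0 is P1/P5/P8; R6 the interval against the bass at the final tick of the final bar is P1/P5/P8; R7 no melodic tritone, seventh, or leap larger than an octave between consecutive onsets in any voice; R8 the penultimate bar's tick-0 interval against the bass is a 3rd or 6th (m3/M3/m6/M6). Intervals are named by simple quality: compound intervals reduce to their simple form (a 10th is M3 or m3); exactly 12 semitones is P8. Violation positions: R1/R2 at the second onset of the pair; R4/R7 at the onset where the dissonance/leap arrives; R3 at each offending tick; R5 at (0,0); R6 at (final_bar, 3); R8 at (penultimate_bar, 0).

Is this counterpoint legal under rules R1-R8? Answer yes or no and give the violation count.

No (17 violations)

bar 0: v0=E3 v1=E4 v2=G4 (m3)
bar 1: v0=F3 v1=A3 v2=C4 (P5)
bar 2: v0=E3 v1=G5 v2=E4 (P8)
bar 3: v0=C3 v1=D4 v2=B3 (M7)
bar 4: v0=F3 v1=D4 v2=F4 (P8)
bar 5: v0=E3 v1=E4 v2=G4 (m3)
  R5 @ bar0.0: opens on m3
  R3 @ bar2.0: G5 above E4
  R7 @ bar2.0: A3->G5 leap 22st
  R3 @ bar2.1: G5 above E4
  R3 @ bar2.2: G5 above E4
  R3 @ bar2.3: G5 above E4
  R3 @ bar3.0: D4 above B3
  R4 @ bar3.0: C3/D4 M2 untreated
  R4 @ bar3.0: C3/B3 M7 untreated
  R7 @ bar3.0: G5->D4 leap 17st
  R3 @ bar3.1: D4 above B3
  R3 @ bar3.2: D4 above B3
  R3 @ bar3.3: D4 above B3
  R2 @ bar4.0: C3/B3 M7 -> F3/F4 P8 similar
  R7 @ bar4.0: B3->F4 leap 6st
  R8 @ bar4.0: penult P8 not 3rd/6th
  R6 @ bar5.3: closes on m3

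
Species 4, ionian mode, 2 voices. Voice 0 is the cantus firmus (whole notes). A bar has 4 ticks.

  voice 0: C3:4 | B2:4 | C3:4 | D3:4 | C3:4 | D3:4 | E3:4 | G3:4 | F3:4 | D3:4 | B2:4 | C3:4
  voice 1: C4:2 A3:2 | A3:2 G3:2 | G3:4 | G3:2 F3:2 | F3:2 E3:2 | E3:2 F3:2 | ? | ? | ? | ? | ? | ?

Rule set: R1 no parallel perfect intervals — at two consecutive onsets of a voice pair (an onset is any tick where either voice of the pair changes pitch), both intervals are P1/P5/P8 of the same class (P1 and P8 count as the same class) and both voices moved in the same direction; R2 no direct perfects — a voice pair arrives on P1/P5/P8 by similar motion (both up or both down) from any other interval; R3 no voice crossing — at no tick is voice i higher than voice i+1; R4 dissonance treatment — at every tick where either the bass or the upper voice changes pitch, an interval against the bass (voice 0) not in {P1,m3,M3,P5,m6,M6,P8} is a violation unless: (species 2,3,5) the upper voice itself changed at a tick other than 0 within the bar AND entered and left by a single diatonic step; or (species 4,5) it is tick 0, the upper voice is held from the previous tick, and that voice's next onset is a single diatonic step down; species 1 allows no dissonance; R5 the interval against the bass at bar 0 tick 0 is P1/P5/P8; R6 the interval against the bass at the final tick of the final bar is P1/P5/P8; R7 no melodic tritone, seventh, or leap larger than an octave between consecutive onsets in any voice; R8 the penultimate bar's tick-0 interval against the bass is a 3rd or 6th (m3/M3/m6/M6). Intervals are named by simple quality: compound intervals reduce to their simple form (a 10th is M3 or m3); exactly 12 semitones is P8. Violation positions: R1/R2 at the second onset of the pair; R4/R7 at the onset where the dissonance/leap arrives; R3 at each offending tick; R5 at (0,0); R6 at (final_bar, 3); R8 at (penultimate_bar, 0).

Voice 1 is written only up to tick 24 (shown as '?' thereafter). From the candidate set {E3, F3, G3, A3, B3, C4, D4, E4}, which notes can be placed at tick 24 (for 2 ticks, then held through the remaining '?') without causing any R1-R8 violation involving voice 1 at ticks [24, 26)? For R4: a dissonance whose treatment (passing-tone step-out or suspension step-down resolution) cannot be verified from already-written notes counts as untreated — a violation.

E3: legal
F3: violates R4
G3: legal
A3: violates R4
B3: violates R2,R7
C4: legal
D4: violates R4
E4: violates R2,R7

{C4, E3, G3}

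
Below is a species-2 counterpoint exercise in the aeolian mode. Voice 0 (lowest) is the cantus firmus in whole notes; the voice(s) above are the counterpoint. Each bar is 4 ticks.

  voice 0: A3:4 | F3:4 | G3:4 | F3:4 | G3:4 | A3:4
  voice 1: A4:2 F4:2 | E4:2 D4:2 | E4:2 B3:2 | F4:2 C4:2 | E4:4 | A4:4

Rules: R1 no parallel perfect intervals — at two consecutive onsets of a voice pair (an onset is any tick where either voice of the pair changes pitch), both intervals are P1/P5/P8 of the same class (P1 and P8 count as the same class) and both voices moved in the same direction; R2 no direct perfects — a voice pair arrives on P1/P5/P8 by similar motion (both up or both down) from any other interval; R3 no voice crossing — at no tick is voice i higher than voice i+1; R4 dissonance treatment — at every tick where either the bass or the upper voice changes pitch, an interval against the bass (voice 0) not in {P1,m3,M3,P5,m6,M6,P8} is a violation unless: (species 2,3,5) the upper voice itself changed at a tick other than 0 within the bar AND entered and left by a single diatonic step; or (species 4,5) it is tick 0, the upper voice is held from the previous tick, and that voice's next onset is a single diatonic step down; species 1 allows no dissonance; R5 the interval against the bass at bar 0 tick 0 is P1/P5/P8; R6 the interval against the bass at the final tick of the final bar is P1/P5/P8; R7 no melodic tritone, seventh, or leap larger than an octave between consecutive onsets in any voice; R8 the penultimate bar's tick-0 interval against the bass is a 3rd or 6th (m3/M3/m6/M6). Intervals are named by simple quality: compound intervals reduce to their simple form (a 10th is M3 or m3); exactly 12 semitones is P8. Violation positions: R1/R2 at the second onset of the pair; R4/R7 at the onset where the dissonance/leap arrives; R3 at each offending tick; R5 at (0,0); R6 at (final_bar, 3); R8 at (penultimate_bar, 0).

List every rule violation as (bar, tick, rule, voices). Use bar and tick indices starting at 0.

bar 0: v0=A3 v1=A4 downbeat P8
bar 1: v0=F3 v1=E4 downbeat M7
bar 2: v0=G3 v1=E4 downbeat M6
bar 3: v0=F3 v1=F4 downbeat P8
bar 4: v0=G3 v1=E4 downbeat M6
bar 5: v0=A3 v1=A4 downbeat P8
  -> R4 @ bar 1 tick 0 v(0, 1): F3/E4 M7 untreated
  -> R7 @ bar 3 tick 0 v(1,): B3->F4 leap 6st
  -> R2 @ bar 5 tick 0 v(0, 1): G3/E4 M6 -> A3/A4 P8 similar

(1, 0, R4, (0, 1))
(3, 0, R7, (1,))
(5, 0, R2, (0, 1))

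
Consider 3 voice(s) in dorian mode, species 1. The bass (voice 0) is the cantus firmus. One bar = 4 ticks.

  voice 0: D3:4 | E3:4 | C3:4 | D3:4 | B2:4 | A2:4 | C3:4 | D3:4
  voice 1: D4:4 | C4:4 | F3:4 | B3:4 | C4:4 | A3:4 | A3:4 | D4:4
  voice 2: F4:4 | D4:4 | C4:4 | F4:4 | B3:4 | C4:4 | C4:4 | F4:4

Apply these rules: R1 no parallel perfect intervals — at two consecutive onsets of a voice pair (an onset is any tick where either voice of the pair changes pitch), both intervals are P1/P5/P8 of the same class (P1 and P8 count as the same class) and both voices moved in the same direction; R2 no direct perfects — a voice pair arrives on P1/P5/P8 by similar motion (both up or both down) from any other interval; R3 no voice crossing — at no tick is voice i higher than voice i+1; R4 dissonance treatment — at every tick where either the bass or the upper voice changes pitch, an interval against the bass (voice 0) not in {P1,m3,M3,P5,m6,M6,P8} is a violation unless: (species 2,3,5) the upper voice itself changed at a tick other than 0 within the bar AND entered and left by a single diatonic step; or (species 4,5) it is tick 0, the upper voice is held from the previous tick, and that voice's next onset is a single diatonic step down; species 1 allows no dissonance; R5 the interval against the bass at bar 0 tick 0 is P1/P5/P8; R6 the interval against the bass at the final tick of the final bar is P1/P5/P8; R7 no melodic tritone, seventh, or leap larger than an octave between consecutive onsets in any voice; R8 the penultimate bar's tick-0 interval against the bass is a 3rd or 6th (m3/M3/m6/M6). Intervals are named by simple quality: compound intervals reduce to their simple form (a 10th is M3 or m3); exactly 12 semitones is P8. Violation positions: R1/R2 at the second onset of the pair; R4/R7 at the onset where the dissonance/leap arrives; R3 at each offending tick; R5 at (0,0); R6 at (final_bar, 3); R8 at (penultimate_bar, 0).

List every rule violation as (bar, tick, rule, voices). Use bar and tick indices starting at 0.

bar 0: v0=D3 v1=D4 v2=F4 downbeat m3
bar 1: v0=E3 v1=C4 v2=D4 downbeat m7
bar 2: v0=C3 v1=F3 v2=C4 downbeat P8
bar 3: v0=D3 v1=B3 v2=F4 downbeat m3
bar 4: v0=B2 v1=C4 v2=B3 downbeat P8
bar 5: v0=A2 v1=A3 v2=C4 downbeat m3
bar 6: v0=C3 v1=A3 v2=C4 downbeat P8
bar 7: v0=D3 v1=D4 v2=F4 downbeat m3
  -> R5 @ bar 0 tick 0 v(0, 2): opens on m3
  -> R4 @ bar 1 tick 0 v(0, 2): E3/D4 m7 untreated
  -> R2 @ bar 2 tick 0 v(0, 2): E3/D4 m7 -> C3/C4 P8 similar
  -> R2 @ bar 2 tick 0 v(1, 2): C4/D4 M2 -> F3/C4 P5 similar
  -> R4 @ bar 2 tick 0 v(0, 1): C3/F3 P4 untreated
  -> R7 @ bar 3 tick 0 v(1,): F3->B3 leap 6st
  -> R2 @ bar 4 tick 0 v(0, 2): D3/F4 m3 -> B2/B3 P8 similar
  -> R3 @ bar 4 tick 0 v(1, 2): C4 above B3
  -> R4 @ bar 4 tick 0 v(0, 1): B2/C4 m2 untreated
  -> R7 @ bar 4 tick 0 v(2,): F4->B3 leap 6st
  -> R3 @ bar 4 tick 1 v(1, 2): C4 above B3
  -> R3 @ bar 4 tick 2 v(1, 2): C4 above B3
  -> R3 @ bar 4 tick 3 v(1, 2): C4 above B3
  -> R2 @ bar 5 tick 0 v(0, 1): B2/C4 m2 -> A2/A3 P8 similar
  -> R8 @ bar 6 tick 0 v(0, 2): penult P8 not 3rd/6th
  -> R2 @ bar 7 tick 0 v(0, 1): C3/A3 M6 -> D3/D4 P8 similar
  -> R6 @ bar 7 tick 3 v(0, 2): closes on m3

(0, 0, R5, (0, 2))
(1, 0, R4, (0, 2))
(2, 0, R2, (0, 2))
(2, 0, R2, (1, 2))
(2, 0, R4, (0, 1))
(3, 0, R7, (1,))
(4, 0, R2, (0, 2))
(4, 0, R3, (1, 2))
(4, 0, R4, (0, 1))
(4, 0, R7, (2,))
(4, 1, R3, (1, 2))
(4, 2, R3, (1, 2))
(4, 3, R3, (1, 2))
(5, 0, R2, (0, 1))
(6, 0, R8, (0, 2))
(7, 0, R2, (0, 1))
(7, 3, R6, (0, 2))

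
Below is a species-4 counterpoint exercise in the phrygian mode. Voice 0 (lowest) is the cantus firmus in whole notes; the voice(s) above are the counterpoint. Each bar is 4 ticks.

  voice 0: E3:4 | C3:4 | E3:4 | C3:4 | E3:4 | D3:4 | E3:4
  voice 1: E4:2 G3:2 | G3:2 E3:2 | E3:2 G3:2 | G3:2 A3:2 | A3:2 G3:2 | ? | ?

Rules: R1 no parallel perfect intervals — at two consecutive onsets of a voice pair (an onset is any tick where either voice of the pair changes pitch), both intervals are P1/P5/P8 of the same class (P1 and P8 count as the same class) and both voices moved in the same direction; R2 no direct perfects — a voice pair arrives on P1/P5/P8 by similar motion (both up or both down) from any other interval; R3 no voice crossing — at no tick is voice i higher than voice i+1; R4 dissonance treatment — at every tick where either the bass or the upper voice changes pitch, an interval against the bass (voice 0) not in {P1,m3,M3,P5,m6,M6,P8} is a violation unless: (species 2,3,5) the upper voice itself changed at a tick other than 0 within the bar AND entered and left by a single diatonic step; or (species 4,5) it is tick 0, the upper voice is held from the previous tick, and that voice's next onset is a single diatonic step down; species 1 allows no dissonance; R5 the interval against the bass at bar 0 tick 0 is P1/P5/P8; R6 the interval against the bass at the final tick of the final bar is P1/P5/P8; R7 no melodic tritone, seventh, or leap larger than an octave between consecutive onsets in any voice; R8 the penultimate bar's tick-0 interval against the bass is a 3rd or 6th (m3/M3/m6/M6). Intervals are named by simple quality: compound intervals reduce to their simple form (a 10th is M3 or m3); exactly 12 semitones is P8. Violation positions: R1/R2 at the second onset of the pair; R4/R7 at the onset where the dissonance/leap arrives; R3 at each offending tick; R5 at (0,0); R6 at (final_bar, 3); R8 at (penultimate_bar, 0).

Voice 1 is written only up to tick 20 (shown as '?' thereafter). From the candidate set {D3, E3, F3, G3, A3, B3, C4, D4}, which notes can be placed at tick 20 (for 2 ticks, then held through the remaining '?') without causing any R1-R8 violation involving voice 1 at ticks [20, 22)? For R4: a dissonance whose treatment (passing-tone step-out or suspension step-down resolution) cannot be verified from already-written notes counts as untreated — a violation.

D3: violates R2,R8
E3: violates R4,R8
F3: legal
G3: violates R4,R8
A3: violates R8
B3: legal
C4: violates R4,R8
D4: violates R8

{B3, F3}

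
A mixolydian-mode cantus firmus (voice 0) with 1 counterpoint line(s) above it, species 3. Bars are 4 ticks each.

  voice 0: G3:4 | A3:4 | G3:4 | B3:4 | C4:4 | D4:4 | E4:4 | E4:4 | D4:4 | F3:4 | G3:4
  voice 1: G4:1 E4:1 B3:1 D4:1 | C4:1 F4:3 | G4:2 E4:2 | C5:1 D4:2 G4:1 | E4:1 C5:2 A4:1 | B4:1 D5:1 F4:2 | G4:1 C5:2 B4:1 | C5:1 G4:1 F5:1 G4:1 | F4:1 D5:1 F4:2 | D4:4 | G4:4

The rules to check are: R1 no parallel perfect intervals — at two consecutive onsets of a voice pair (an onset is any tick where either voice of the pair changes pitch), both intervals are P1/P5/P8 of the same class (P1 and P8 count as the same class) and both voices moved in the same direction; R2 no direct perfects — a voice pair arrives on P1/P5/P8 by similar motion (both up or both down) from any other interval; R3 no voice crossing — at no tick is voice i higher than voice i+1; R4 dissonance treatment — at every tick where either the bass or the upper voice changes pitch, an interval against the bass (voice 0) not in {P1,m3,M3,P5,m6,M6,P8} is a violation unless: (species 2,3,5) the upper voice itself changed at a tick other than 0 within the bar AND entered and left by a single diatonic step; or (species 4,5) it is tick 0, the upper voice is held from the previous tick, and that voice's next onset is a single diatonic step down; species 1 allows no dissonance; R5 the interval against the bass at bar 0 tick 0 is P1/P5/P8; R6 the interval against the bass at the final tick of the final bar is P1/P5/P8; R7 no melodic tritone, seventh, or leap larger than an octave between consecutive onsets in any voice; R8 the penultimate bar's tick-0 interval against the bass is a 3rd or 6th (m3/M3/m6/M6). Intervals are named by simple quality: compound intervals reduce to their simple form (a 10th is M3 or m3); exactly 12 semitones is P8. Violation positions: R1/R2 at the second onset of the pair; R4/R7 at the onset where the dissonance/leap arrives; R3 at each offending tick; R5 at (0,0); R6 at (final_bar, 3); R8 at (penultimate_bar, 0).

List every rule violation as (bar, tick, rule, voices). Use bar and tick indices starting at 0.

bar 0: v0=G3 v1=G4 downbeat P8
bar 1: v0=A3 v1=C4 downbeat m3
bar 2: v0=G3 v1=G4 downbeat P8
bar 3: v0=B3 v1=C5 downbeat m2
bar 4: v0=C4 v1=E4 downbeat M3
bar 5: v0=D4 v1=B4 downbeat M6
bar 6: v0=E4 v1=G4 downbeat m3
bar 7: v0=E4 v1=C5 downbeat m6
bar 8: v0=D4 v1=F4 downbeat m3
bar 9: v0=F3 v1=D4 downbeat M6
bar 10: v0=G3 v1=G4 downbeat P8
  -> R4 @ bar 3 tick 0 v(0, 1): B3/C5 m2 untreated
  -> R7 @ bar 3 tick 1 v(1,): C5->D4 leap 10st
  -> R4 @ bar 7 tick 2 v(0, 1): E4/F5 m2 untreated
  -> R7 @ bar 7 tick 2 v(1,): G4->F5 leap 10st
  -> R7 @ bar 7 tick 3 v(1,): F5->G4 leap 10st
  -> R2 @ bar 10 tick 0 v(0, 1): F3/D4 M6 -> G3/G4 P8 similar

(3, 0, R4, (0, 1))
(3, 1, R7, (1,))
(7, 2, R4, (0, 1))
(7, 2, R7, (1,))
(7, 3, R7, (1,))
(10, 0, R2, (0, 1))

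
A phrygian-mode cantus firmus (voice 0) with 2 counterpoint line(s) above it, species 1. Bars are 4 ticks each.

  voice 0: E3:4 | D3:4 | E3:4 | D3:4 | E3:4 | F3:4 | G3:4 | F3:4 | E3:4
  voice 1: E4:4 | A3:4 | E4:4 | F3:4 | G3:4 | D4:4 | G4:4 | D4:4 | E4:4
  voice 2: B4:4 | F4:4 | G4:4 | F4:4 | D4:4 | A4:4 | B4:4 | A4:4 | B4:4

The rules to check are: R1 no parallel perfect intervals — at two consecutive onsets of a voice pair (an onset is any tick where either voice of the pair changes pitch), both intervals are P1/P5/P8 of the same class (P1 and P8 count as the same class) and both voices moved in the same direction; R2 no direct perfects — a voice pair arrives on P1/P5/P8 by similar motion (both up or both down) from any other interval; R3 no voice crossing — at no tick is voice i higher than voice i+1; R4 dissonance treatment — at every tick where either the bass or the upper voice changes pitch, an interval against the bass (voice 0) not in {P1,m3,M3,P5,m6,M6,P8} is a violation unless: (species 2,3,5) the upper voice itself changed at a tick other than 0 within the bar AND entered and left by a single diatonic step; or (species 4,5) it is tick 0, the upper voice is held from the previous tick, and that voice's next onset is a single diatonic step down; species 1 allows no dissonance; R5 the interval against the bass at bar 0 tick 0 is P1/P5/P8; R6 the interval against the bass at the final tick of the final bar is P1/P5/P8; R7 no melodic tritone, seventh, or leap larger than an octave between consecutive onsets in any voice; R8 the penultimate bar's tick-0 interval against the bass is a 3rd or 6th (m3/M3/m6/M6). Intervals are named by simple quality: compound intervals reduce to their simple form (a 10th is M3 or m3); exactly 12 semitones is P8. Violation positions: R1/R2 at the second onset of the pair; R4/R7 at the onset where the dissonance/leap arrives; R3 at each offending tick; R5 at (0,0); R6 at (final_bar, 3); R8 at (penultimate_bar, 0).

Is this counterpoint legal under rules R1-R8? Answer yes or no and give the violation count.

No (10 violations)

bar 0: v0=E3 v1=E4 v2=B4 (P5)
bar 1: v0=D3 v1=A3 v2=F4 (m3)
bar 2: v0=E3 v1=E4 v2=G4 (m3)
bar 3: v0=D3 v1=F3 v2=F4 (m3)
bar 4: v0=E3 v1=G3 v2=D4 (m7)
bar 5: v0=F3 v1=D4 v2=A4 (M3)
bar 6: v0=G3 v1=G4 v2=B4 (M3)
bar 7: v0=F3 v1=D4 v2=A4 (M3)
bar 8: v0=E3 v1=E4 v2=B4 (P5)
  R2 @ bar1.0: E3/E4 P8 -> D3/A3 P5 similar
  R7 @ bar1.0: B4->F4 leap 6st
  R2 @ bar2.0: D3/A3 P5 -> E3/E4 P8 similar
  R2 @ bar3.0: E4/G4 m3 -> F3/F4 P8 similar
  R7 @ bar3.0: E4->F3 leap 11st
  R4 @ bar4.0: E3/D4 m7 untreated
  R1 @ bar5.0: G3/D4 P5 -> D4/A4 P5 similar
  R2 @ bar6.0: F3/D4 M6 -> G3/G4 P8 similar
  R2 @ bar7.0: G4/B4 M3 -> D4/A4 P5 similar
  R1 @ bar8.0: D4/A4 P5 -> E4/B4 P5 similar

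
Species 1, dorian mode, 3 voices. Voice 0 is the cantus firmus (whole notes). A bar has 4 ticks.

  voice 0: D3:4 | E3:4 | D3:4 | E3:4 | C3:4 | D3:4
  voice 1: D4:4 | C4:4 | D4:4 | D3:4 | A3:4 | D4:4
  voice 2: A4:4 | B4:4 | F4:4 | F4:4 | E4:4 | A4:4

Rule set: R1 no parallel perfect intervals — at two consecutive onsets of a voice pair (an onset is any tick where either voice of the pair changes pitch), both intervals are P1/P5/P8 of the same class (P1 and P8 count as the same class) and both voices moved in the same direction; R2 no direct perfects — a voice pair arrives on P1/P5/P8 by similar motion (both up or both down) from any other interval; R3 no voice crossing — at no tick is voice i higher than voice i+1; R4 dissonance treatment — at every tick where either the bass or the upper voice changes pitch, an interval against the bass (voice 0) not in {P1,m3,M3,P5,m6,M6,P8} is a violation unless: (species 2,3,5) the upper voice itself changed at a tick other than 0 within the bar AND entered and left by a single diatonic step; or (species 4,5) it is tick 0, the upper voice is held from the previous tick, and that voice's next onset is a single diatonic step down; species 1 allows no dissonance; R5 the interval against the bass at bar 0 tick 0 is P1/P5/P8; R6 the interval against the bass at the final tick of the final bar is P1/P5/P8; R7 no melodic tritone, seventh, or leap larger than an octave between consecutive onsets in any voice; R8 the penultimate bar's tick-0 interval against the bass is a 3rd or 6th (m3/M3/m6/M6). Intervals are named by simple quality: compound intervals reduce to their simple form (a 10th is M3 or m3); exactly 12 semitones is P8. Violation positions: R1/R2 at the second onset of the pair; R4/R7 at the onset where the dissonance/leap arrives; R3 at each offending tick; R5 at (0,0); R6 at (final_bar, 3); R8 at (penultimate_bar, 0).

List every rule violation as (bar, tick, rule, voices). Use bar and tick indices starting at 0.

bar 0: v0=D3 v1=D4 v2=A4 downbeat P5
bar 1: v0=E3 v1=C4 v2=B4 downbeat P5
bar 2: v0=D3 v1=D4 v2=F4 downbeat m3
bar 3: v0=E3 v1=D3 v2=F4 downbeat m2
bar 4: v0=C3 v1=A3 v2=E4 downbeat M3
bar 5: v0=D3 v1=D4 v2=A4 downbeat P5
  -> R1 @ bar 1 tick 0 v(0, 2): D3/A4 P5 -> E3/B4 P5 similar
  -> R7 @ bar 2 tick 0 v(2,): B4->F4 leap 6st
  -> R3 @ bar 3 tick 0 v(0, 1): E3 above D3
  -> R4 @ bar 3 tick 0 v(0, 1): E3/D3 M2 untreated
  -> R4 @ bar 3 tick 0 v(0, 2): E3/F4 m2 untreated
  -> R3 @ bar 3 tick 1 v(0, 1): E3 above D3
  -> R3 @ bar 3 tick 2 v(0, 1): E3 above D3
  -> R3 @ bar 3 tick 3 v(0, 1): E3 above D3
  -> R1 @ bar 5 tick 0 v(1, 2): A3/E4 P5 -> D4/A4 P5 similar
  -> R2 @ bar 5 tick 0 v(0, 1): C3/A3 M6 -> D3/D4 P8 similar
  -> R2 @ bar 5 tick 0 v(0, 2): C3/E4 M3 -> D3/A4 P5 similar

(1, 0, R1, (0, 2))
(2, 0, R7, (2,))
(3, 0, R3, (0, 1))
(3, 0, R4, (0, 1))
(3, 0, R4, (0, 2))
(3, 1, R3, (0, 1))
(3, 2, R3, (0, 1))
(3, 3, R3, (0, 1))
(5, 0, R1, (1, 2))
(5, 0, R2, (0, 1))
(5, 0, R2, (0, 2))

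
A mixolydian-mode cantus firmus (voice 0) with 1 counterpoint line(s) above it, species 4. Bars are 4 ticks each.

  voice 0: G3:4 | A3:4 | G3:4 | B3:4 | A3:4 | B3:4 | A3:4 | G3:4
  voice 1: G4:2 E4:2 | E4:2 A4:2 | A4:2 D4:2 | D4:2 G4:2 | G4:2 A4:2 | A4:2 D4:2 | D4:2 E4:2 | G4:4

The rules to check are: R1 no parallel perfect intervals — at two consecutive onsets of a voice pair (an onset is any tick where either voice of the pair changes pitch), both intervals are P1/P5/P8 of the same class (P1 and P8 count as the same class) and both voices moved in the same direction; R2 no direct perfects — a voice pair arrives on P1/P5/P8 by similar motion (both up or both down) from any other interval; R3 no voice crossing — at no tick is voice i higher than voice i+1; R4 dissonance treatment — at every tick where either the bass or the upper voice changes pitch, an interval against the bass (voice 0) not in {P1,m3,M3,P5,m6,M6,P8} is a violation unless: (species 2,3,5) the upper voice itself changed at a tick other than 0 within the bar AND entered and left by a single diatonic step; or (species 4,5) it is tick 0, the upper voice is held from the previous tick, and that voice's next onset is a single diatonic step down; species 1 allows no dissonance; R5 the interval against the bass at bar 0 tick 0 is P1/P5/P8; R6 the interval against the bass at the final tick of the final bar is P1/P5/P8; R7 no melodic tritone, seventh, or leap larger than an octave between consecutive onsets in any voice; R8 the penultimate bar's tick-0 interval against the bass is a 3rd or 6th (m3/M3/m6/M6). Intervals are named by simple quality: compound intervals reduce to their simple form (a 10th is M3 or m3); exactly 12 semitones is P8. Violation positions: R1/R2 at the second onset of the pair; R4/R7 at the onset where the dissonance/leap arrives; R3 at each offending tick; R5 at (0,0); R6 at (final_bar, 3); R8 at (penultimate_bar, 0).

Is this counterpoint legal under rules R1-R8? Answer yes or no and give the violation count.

No (5 violations)

bar 0: v0=G3 v1=G4 (P8)
bar 1: v0=A3 v1=E4 (P5)
bar 2: v0=G3 v1=A4 (M2)
bar 3: v0=B3 v1=D4 (m3)
bar 4: v0=A3 v1=G4 (m7)
bar 5: v0=B3 v1=A4 (m7)
bar 6: v0=A3 v1=D4 (P4)
bar 7: v0=G3 v1=G4 (P8)
  R4 @ bar2.0: G3/A4 M2 untreated
  R4 @ bar4.0: A3/G4 m7 untreated
  R4 @ bar5.0: B3/A4 m7 untreated
  R4 @ bar6.0: A3/D4 P4 untreated
  R8 @ bar6.0: penult P4 not 3rd/6th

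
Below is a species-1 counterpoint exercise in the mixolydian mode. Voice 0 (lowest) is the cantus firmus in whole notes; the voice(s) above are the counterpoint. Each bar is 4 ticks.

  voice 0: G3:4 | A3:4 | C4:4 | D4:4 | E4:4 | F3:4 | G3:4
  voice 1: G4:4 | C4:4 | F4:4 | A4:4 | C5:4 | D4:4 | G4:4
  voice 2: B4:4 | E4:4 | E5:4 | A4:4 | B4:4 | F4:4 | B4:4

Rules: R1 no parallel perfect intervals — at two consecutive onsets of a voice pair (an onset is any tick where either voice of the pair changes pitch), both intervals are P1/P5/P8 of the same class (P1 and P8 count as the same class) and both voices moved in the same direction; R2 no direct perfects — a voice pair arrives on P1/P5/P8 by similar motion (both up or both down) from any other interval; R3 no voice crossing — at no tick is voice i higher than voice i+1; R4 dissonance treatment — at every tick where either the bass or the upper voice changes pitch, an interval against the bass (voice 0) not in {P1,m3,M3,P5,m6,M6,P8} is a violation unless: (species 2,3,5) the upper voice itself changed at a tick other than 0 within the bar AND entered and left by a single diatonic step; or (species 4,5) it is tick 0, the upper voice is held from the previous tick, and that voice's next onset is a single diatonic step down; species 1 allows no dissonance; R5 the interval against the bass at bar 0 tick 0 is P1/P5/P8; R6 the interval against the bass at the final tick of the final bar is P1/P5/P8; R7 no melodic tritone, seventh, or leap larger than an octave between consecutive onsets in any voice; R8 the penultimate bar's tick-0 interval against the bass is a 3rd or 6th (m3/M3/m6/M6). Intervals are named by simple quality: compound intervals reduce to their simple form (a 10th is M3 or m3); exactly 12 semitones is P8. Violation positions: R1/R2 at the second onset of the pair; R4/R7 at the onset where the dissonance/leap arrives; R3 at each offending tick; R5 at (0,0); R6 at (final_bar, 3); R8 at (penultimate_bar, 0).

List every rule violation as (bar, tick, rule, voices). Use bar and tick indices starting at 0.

bar 0: v0=G3 v1=G4 v2=B4 downbeat M3
bar 1: v0=A3 v1=C4 v2=E4 downbeat P5
bar 2: v0=C4 v1=F4 v2=E5 downbeat M3
bar 3: v0=D4 v1=A4 v2=A4 downbeat P5
bar 4: v0=E4 v1=C5 v2=B4 downbeat P5
bar 5: v0=F3 v1=D4 v2=F4 downbeat P8
bar 6: v0=G3 v1=G4 v2=B4 downbeat M3
  -> R5 @ bar 0 tick 0 v(0, 2): opens on M3
  -> R4 @ bar 2 tick 0 v(0, 1): C4/F4 P4 untreated
  -> R2 @ bar 3 tick 0 v(0, 1): C4/F4 P4 -> D4/A4 P5 similar
  -> R1 @ bar 4 tick 0 v(0, 2): D4/A4 P5 -> E4/B4 P5 similar
  -> R3 @ bar 4 tick 0 v(1, 2): C5 above B4
  -> R3 @ bar 4 tick 1 v(1, 2): C5 above B4
  -> R3 @ bar 4 tick 2 v(1, 2): C5 above B4
  -> R3 @ bar 4 tick 3 v(1, 2): C5 above B4
  -> R2 @ bar 5 tick 0 v(0, 2): E4/B4 P5 -> F3/F4 P8 similar
  -> R7 @ bar 5 tick 0 v(0,): E4->F3 leap 11st
  -> R7 @ bar 5 tick 0 v(1,): C5->D4 leap 10st
  -> R7 @ bar 5 tick 0 v(2,): B4->F4 leap 6st
  -> R8 @ bar 5 tick 0 v(0, 2): penult P8 not 3rd/6th
  -> R2 @ bar 6 tick 0 v(0, 1): F3/D4 M6 -> G3/G4 P8 similar
  -> R7 @ bar 6 tick 0 v(2,): F4->B4 leap 6st
  -> R6 @ bar 6 tick 3 v(0, 2): closes on M3

(0, 0, R5, (0, 2))
(2, 0, R4, (0, 1))
(3, 0, R2, (0, 1))
(4, 0, R1, (0, 2))
(4, 0, R3, (1, 2))
(4, 1, R3, (1, 2))
(4, 2, R3, (1, 2))
(4, 3, R3, (1, 2))
(5, 0, R2, (0, 2))
(5, 0, R7, (0,))
(5, 0, R7, (1,))
(5, 0, R7, (2,))
(5, 0, R8, (0, 2))
(6, 0, R2, (0, 1))
(6, 0, R7, (2,))
(6, 3, R6, (0, 2))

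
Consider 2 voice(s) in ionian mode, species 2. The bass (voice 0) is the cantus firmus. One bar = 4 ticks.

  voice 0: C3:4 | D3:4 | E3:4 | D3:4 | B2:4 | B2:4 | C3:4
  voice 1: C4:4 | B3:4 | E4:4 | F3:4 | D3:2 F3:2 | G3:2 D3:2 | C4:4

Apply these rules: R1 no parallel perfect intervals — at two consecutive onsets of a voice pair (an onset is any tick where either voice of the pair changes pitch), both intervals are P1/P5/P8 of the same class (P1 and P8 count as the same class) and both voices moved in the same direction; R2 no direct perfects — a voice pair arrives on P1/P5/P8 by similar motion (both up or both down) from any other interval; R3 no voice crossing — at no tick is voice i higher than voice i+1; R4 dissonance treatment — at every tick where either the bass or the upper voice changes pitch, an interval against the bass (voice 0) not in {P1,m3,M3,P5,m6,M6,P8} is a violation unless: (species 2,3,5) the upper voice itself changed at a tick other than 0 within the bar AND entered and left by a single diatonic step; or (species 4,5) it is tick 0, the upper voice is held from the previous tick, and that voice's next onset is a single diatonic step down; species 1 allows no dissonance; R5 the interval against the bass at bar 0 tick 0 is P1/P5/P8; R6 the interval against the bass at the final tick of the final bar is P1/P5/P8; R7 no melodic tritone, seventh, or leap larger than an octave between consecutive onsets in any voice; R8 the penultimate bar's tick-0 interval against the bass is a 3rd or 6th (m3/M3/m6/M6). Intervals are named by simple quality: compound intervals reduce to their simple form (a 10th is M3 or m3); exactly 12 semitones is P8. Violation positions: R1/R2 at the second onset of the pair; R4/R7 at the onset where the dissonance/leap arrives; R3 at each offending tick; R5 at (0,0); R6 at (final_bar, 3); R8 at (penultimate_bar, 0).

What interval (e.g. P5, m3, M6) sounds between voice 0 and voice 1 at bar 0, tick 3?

voice 0=C3 voice 1=C4 -> P8

P8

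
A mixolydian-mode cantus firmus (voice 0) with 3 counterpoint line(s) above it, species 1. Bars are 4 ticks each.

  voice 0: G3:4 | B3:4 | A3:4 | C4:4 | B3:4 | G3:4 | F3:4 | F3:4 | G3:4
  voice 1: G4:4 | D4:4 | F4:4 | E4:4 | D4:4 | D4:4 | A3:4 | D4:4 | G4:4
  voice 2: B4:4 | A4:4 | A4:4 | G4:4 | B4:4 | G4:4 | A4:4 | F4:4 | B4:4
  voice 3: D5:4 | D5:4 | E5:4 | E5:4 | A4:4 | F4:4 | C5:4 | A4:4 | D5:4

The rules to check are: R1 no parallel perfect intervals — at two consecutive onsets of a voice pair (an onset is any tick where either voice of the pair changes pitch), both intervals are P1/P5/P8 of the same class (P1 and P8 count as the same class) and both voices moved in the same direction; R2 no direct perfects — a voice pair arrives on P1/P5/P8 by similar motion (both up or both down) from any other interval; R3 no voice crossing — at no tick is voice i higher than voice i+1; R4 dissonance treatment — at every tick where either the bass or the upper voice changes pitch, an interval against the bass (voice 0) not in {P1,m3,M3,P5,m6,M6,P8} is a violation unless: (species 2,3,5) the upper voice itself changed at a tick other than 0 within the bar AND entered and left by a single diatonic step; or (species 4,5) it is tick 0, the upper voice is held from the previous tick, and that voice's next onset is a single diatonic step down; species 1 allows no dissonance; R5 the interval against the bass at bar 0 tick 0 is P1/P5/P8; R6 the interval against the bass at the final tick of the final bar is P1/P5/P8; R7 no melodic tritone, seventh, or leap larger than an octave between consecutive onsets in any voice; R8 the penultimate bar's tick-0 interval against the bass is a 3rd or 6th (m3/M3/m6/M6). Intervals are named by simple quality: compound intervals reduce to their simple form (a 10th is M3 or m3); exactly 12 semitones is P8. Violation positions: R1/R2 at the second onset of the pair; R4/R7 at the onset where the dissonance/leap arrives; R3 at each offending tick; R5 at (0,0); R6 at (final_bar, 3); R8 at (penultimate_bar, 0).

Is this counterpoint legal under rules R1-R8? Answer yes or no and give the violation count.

No (21 violations)

bar 0: v0=G3 v1=G4 v2=B4 v3=D5 (P5)
bar 1: v0=B3 v1=D4 v2=A4 v3=D5 (m3)
bar 2: v0=A3 v1=F4 v2=A4 v3=E5 (P5)
bar 3: v0=C4 v1=E4 v2=G4 v3=E5 (M3)
bar 4: v0=B3 v1=D4 v2=B4 v3=A4 (m7)
bar 5: v0=G3 v1=D4 v2=G4 v3=F4 (m7)
bar 6: v0=F3 v1=A3 v2=A4 v3=C5 (P5)
bar 7: v0=F3 v1=D4 v2=F4 v3=A4 (M3)
bar 8: v0=G3 v1=G4 v2=B4 v3=D5 (P5)
  R5 @ bar0.0: opens on M3
  R2 @ bar1.0: G4/B4 M3 -> D4/A4 P5 similar
  R4 @ bar1.0: B3/A4 m7 untreated
  R2 @ bar4.0: E4/E5 P8 -> D4/A4 P5 similar
  R3 @ bar4.0: B4 above A4
  R4 @ bar4.0: B3/A4 m7 untreated
  R3 @ bar4.1: B4 above A4
  R3 @ bar4.2: B4 above A4
  R3 @ bar4.3: B4 above A4
  R1 @ bar5.0: B3/B4 P8 -> G3/G4 P8 similar
  R3 @ bar5.0: G4 above F4
  R4 @ bar5.0: G3/F4 m7 untreated
  R3 @ bar5.1: G4 above F4
  R3 @ bar5.2: G4 above F4
  R3 @ bar5.3: G4 above F4
  R8 @ bar7.0: penult P8 not 3rd/6th
  R1 @ bar8.0: D4/A4 P5 -> G4/D5 P5 similar
  R2 @ bar8.0: F3/D4 M6 -> G3/G4 P8 similar
  R2 @ bar8.0: F3/A4 M3 -> G3/D5 P5 similar
  R7 @ bar8.0: F4->B4 leap 6st
  R6 @ bar8.3: closes on M3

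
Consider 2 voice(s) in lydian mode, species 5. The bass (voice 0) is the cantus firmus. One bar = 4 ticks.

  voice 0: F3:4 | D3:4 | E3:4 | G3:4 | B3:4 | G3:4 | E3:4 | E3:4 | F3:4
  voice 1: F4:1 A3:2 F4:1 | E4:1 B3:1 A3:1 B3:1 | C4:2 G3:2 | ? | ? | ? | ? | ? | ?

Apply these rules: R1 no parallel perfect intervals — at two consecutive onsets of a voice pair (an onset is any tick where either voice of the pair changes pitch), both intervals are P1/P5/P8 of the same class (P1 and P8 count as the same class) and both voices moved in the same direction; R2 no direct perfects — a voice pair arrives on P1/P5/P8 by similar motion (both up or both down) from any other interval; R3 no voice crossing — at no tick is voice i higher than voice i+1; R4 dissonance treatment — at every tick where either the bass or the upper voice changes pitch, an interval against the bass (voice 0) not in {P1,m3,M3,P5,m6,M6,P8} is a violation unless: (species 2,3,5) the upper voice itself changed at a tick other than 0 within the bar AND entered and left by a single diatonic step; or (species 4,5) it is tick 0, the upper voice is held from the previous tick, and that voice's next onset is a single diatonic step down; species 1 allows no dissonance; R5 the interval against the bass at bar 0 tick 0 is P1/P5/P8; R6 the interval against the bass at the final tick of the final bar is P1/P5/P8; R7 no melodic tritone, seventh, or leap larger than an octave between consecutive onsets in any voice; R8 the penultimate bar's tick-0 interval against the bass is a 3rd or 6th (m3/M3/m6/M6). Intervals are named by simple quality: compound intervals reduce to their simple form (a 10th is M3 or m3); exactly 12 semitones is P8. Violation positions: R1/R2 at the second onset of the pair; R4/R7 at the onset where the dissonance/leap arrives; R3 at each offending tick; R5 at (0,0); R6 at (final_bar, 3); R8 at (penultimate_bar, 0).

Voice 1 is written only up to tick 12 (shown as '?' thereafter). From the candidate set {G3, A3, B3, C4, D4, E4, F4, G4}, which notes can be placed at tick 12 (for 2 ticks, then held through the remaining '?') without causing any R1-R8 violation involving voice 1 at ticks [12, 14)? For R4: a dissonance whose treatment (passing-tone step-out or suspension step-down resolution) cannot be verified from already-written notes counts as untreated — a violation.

G3: legal
A3: violates R4
B3: legal
C4: violates R4
D4: violates R2
E4: legal
F4: violates R4,R7
G4: violates R2

{B3, E4, G3}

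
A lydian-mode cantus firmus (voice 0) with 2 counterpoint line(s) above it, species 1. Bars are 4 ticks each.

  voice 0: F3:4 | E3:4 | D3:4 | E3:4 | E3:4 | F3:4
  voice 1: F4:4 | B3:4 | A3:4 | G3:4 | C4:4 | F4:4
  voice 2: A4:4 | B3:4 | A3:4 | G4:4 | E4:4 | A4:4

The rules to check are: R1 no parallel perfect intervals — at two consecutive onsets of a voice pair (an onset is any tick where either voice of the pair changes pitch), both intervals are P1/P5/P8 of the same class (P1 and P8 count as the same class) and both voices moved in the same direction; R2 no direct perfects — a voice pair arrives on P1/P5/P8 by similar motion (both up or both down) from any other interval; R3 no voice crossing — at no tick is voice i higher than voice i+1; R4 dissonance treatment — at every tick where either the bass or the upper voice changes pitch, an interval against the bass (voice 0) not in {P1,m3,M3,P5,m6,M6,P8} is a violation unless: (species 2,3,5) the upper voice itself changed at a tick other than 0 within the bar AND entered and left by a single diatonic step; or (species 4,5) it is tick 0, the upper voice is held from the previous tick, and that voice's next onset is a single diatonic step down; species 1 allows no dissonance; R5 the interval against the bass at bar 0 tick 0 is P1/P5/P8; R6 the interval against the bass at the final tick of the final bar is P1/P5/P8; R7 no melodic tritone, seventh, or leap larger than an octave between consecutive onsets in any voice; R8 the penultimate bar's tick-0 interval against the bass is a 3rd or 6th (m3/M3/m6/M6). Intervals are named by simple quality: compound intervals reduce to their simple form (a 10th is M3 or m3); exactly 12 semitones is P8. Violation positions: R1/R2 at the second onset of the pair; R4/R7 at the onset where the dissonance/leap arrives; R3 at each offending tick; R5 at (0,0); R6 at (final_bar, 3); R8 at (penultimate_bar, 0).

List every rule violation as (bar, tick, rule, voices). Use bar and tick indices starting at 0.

bar 0: v0=F3 v1=F4 v2=A4 downbeat M3
bar 1: v0=E3 v1=B3 v2=B3 downbeat P5
bar 2: v0=D3 v1=A3 v2=A3 downbeat P5
bar 3: v0=E3 v1=G3 v2=G4 downbeat m3
bar 4: v0=E3 v1=C4 v2=E4 downbeat P8
bar 5: v0=F3 v1=F4 v2=A4 downbeat M3
  -> R5 @ bar 0 tick 0 v(0, 2): opens on M3
  -> R2 @ bar 1 tick 0 v(0, 1): F3/F4 P8 -> E3/B3 P5 similar
  -> R2 @ bar 1 tick 0 v(0, 2): F3/A4 M3 -> E3/B3 P5 similar
  -> R2 @ bar 1 tick 0 v(1, 2): F4/A4 M3 -> B3/B3 P1 similar
  -> R7 @ bar 1 tick 0 v(1,): F4->B3 leap 6st
  -> R7 @ bar 1 tick 0 v(2,): A4->B3 leap 10st
  -> R1 @ bar 2 tick 0 v(0, 1): E3/B3 P5 -> D3/A3 P5 similar
  -> R1 @ bar 2 tick 0 v(0, 2): E3/B3 P5 -> D3/A3 P5 similar
  -> R1 @ bar 2 tick 0 v(1, 2): B3/B3 P1 -> A3/A3 P1 similar
  -> R7 @ bar 3 tick 0 v(2,): A3->G4 leap 10st
  -> R8 @ bar 4 tick 0 v(0, 2): penult P8 not 3rd/6th
  -> R2 @ bar 5 tick 0 v(0, 1): E3/C4 m6 -> F3/F4 P8 similar
  -> R6 @ bar 5 tick 3 v(0, 2): closes on M3

(0, 0, R5, (0, 2))
(1, 0, R2, (0, 1))
(1, 0, R2, (0, 2))
(1, 0, R2, (1, 2))
(1, 0, R7, (1,))
(1, 0, R7, (2,))
(2, 0, R1, (0, 1))
(2, 0, R1, (0, 2))
(2, 0, R1, (1, 2))
(3, 0, R7, (2,))
(4, 0, R8, (0, 2))
(5, 0, R2, (0, 1))
(5, 3, R6, (0, 2))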